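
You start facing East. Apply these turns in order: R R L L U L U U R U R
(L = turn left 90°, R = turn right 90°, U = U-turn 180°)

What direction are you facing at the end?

Start: East
  R (right (90° clockwise)) -> South
  R (right (90° clockwise)) -> West
  L (left (90° counter-clockwise)) -> South
  L (left (90° counter-clockwise)) -> East
  U (U-turn (180°)) -> West
  L (left (90° counter-clockwise)) -> South
  U (U-turn (180°)) -> North
  U (U-turn (180°)) -> South
  R (right (90° clockwise)) -> West
  U (U-turn (180°)) -> East
  R (right (90° clockwise)) -> South
Final: South

Answer: Final heading: South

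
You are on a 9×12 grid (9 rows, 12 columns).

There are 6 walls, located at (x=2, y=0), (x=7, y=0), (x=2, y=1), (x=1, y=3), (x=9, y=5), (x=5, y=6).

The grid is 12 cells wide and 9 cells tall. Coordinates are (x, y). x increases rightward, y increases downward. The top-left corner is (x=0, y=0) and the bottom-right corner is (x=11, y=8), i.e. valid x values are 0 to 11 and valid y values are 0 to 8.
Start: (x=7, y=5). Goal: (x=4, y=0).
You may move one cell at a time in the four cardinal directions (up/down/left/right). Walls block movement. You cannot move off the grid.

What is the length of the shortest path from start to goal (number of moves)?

Answer: Shortest path length: 8

Derivation:
BFS from (x=7, y=5) until reaching (x=4, y=0):
  Distance 0: (x=7, y=5)
  Distance 1: (x=7, y=4), (x=6, y=5), (x=8, y=5), (x=7, y=6)
  Distance 2: (x=7, y=3), (x=6, y=4), (x=8, y=4), (x=5, y=5), (x=6, y=6), (x=8, y=6), (x=7, y=7)
  Distance 3: (x=7, y=2), (x=6, y=3), (x=8, y=3), (x=5, y=4), (x=9, y=4), (x=4, y=5), (x=9, y=6), (x=6, y=7), (x=8, y=7), (x=7, y=8)
  Distance 4: (x=7, y=1), (x=6, y=2), (x=8, y=2), (x=5, y=3), (x=9, y=3), (x=4, y=4), (x=10, y=4), (x=3, y=5), (x=4, y=6), (x=10, y=6), (x=5, y=7), (x=9, y=7), (x=6, y=8), (x=8, y=8)
  Distance 5: (x=6, y=1), (x=8, y=1), (x=5, y=2), (x=9, y=2), (x=4, y=3), (x=10, y=3), (x=3, y=4), (x=11, y=4), (x=2, y=5), (x=10, y=5), (x=3, y=6), (x=11, y=6), (x=4, y=7), (x=10, y=7), (x=5, y=8), (x=9, y=8)
  Distance 6: (x=6, y=0), (x=8, y=0), (x=5, y=1), (x=9, y=1), (x=4, y=2), (x=10, y=2), (x=3, y=3), (x=11, y=3), (x=2, y=4), (x=1, y=5), (x=11, y=5), (x=2, y=6), (x=3, y=7), (x=11, y=7), (x=4, y=8), (x=10, y=8)
  Distance 7: (x=5, y=0), (x=9, y=0), (x=4, y=1), (x=10, y=1), (x=3, y=2), (x=11, y=2), (x=2, y=3), (x=1, y=4), (x=0, y=5), (x=1, y=6), (x=2, y=7), (x=3, y=8), (x=11, y=8)
  Distance 8: (x=4, y=0), (x=10, y=0), (x=3, y=1), (x=11, y=1), (x=2, y=2), (x=0, y=4), (x=0, y=6), (x=1, y=7), (x=2, y=8)  <- goal reached here
One shortest path (8 moves): (x=7, y=5) -> (x=6, y=5) -> (x=5, y=5) -> (x=4, y=5) -> (x=4, y=4) -> (x=4, y=3) -> (x=4, y=2) -> (x=4, y=1) -> (x=4, y=0)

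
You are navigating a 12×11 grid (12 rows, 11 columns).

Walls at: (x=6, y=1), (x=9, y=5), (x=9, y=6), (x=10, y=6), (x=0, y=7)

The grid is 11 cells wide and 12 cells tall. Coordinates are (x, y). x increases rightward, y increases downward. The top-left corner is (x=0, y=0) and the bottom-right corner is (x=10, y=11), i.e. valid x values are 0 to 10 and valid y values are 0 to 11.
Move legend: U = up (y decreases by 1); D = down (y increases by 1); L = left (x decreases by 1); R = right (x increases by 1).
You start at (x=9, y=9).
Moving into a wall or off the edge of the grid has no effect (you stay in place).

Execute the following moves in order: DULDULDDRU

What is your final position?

Answer: Final position: (x=8, y=10)

Derivation:
Start: (x=9, y=9)
  D (down): (x=9, y=9) -> (x=9, y=10)
  U (up): (x=9, y=10) -> (x=9, y=9)
  L (left): (x=9, y=9) -> (x=8, y=9)
  D (down): (x=8, y=9) -> (x=8, y=10)
  U (up): (x=8, y=10) -> (x=8, y=9)
  L (left): (x=8, y=9) -> (x=7, y=9)
  D (down): (x=7, y=9) -> (x=7, y=10)
  D (down): (x=7, y=10) -> (x=7, y=11)
  R (right): (x=7, y=11) -> (x=8, y=11)
  U (up): (x=8, y=11) -> (x=8, y=10)
Final: (x=8, y=10)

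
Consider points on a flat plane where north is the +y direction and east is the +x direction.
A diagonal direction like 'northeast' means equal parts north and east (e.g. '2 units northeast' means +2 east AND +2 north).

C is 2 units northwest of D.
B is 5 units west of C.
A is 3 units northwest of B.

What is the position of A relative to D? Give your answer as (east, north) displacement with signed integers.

Place D at the origin (east=0, north=0).
  C is 2 units northwest of D: delta (east=-2, north=+2); C at (east=-2, north=2).
  B is 5 units west of C: delta (east=-5, north=+0); B at (east=-7, north=2).
  A is 3 units northwest of B: delta (east=-3, north=+3); A at (east=-10, north=5).
Therefore A relative to D: (east=-10, north=5).

Answer: A is at (east=-10, north=5) relative to D.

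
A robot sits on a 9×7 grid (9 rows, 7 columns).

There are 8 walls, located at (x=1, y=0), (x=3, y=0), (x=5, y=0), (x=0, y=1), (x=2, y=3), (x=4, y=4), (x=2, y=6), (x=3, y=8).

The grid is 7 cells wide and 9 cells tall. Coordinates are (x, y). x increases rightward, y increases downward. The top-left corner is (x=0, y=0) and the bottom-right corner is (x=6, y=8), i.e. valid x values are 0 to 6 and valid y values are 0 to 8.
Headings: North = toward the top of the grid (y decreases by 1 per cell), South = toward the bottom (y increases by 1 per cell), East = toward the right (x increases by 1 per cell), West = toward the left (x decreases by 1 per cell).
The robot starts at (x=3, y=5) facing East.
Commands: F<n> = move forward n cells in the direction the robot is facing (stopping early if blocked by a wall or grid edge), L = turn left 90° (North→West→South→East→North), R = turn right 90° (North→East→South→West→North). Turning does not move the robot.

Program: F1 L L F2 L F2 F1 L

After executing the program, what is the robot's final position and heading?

Answer: Final position: (x=2, y=5), facing East

Derivation:
Start: (x=3, y=5), facing East
  F1: move forward 1, now at (x=4, y=5)
  L: turn left, now facing North
  L: turn left, now facing West
  F2: move forward 2, now at (x=2, y=5)
  L: turn left, now facing South
  F2: move forward 0/2 (blocked), now at (x=2, y=5)
  F1: move forward 0/1 (blocked), now at (x=2, y=5)
  L: turn left, now facing East
Final: (x=2, y=5), facing East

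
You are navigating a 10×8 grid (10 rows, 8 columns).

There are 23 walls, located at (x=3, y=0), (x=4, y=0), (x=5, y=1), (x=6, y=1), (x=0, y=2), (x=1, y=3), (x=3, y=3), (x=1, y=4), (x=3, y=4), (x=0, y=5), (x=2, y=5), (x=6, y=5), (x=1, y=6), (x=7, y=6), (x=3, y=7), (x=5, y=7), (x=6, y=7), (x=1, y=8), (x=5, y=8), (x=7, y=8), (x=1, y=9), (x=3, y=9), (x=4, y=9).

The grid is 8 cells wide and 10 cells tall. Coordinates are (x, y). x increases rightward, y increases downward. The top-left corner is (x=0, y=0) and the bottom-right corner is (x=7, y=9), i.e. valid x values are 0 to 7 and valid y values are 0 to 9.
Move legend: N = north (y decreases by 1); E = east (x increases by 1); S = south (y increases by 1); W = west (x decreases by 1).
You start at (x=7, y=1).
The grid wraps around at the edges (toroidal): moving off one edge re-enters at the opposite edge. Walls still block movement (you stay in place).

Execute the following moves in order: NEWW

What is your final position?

Answer: Final position: (x=6, y=0)

Derivation:
Start: (x=7, y=1)
  N (north): (x=7, y=1) -> (x=7, y=0)
  E (east): (x=7, y=0) -> (x=0, y=0)
  W (west): (x=0, y=0) -> (x=7, y=0)
  W (west): (x=7, y=0) -> (x=6, y=0)
Final: (x=6, y=0)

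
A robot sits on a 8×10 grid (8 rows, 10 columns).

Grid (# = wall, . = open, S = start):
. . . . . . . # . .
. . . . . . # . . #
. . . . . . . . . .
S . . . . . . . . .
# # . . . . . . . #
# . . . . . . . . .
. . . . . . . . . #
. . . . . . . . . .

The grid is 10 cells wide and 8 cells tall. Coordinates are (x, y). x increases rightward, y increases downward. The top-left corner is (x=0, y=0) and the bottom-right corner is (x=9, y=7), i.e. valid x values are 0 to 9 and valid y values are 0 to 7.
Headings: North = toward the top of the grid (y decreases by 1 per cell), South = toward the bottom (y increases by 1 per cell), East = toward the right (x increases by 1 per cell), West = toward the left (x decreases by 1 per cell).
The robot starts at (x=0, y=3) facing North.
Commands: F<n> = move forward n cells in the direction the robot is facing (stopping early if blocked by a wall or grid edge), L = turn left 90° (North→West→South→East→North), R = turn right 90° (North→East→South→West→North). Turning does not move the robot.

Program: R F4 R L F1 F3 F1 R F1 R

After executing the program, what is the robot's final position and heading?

Start: (x=0, y=3), facing North
  R: turn right, now facing East
  F4: move forward 4, now at (x=4, y=3)
  R: turn right, now facing South
  L: turn left, now facing East
  F1: move forward 1, now at (x=5, y=3)
  F3: move forward 3, now at (x=8, y=3)
  F1: move forward 1, now at (x=9, y=3)
  R: turn right, now facing South
  F1: move forward 0/1 (blocked), now at (x=9, y=3)
  R: turn right, now facing West
Final: (x=9, y=3), facing West

Answer: Final position: (x=9, y=3), facing West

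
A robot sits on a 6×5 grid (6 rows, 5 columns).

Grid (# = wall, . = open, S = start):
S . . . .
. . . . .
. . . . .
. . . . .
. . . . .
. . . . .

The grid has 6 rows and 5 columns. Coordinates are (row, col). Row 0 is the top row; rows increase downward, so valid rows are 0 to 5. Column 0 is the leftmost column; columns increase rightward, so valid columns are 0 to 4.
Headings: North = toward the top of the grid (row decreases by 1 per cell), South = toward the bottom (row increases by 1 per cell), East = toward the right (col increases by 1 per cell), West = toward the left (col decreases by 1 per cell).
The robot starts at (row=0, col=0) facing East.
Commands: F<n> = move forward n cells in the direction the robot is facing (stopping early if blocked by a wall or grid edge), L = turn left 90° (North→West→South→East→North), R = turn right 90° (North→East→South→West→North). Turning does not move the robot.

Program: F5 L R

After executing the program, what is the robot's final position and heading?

Answer: Final position: (row=0, col=4), facing East

Derivation:
Start: (row=0, col=0), facing East
  F5: move forward 4/5 (blocked), now at (row=0, col=4)
  L: turn left, now facing North
  R: turn right, now facing East
Final: (row=0, col=4), facing East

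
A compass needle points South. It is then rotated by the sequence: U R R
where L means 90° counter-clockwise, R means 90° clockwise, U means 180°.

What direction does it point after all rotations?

Start: South
  U (U-turn (180°)) -> North
  R (right (90° clockwise)) -> East
  R (right (90° clockwise)) -> South
Final: South

Answer: Final heading: South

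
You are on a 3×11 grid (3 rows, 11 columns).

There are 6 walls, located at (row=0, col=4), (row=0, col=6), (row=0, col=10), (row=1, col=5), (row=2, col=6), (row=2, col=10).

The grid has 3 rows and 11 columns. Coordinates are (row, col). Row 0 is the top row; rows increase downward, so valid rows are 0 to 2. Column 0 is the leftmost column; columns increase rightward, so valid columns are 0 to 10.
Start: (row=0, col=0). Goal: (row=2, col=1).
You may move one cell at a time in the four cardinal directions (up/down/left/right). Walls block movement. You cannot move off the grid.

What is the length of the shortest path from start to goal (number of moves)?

Answer: Shortest path length: 3

Derivation:
BFS from (row=0, col=0) until reaching (row=2, col=1):
  Distance 0: (row=0, col=0)
  Distance 1: (row=0, col=1), (row=1, col=0)
  Distance 2: (row=0, col=2), (row=1, col=1), (row=2, col=0)
  Distance 3: (row=0, col=3), (row=1, col=2), (row=2, col=1)  <- goal reached here
One shortest path (3 moves): (row=0, col=0) -> (row=0, col=1) -> (row=1, col=1) -> (row=2, col=1)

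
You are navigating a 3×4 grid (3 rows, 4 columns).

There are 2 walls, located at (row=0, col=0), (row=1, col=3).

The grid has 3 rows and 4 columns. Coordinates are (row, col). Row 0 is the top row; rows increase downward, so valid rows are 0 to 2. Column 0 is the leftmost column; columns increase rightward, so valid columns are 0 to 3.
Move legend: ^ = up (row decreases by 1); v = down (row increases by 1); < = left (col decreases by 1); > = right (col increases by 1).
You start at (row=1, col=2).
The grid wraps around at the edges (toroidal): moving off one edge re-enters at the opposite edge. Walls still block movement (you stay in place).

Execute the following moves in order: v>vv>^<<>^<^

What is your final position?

Start: (row=1, col=2)
  v (down): (row=1, col=2) -> (row=2, col=2)
  > (right): (row=2, col=2) -> (row=2, col=3)
  v (down): (row=2, col=3) -> (row=0, col=3)
  v (down): blocked, stay at (row=0, col=3)
  > (right): blocked, stay at (row=0, col=3)
  ^ (up): (row=0, col=3) -> (row=2, col=3)
  < (left): (row=2, col=3) -> (row=2, col=2)
  < (left): (row=2, col=2) -> (row=2, col=1)
  > (right): (row=2, col=1) -> (row=2, col=2)
  ^ (up): (row=2, col=2) -> (row=1, col=2)
  < (left): (row=1, col=2) -> (row=1, col=1)
  ^ (up): (row=1, col=1) -> (row=0, col=1)
Final: (row=0, col=1)

Answer: Final position: (row=0, col=1)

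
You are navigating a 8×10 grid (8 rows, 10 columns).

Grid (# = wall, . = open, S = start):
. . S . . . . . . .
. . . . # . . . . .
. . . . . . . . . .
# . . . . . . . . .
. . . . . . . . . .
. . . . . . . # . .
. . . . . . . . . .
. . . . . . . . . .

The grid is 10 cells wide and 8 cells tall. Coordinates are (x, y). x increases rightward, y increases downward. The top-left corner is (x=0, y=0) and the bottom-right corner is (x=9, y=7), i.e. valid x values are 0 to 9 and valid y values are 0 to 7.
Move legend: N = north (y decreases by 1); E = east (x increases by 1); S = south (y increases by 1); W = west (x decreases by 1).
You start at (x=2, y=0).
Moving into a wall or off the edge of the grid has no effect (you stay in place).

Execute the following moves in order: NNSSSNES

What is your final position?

Answer: Final position: (x=3, y=3)

Derivation:
Start: (x=2, y=0)
  N (north): blocked, stay at (x=2, y=0)
  N (north): blocked, stay at (x=2, y=0)
  S (south): (x=2, y=0) -> (x=2, y=1)
  S (south): (x=2, y=1) -> (x=2, y=2)
  S (south): (x=2, y=2) -> (x=2, y=3)
  N (north): (x=2, y=3) -> (x=2, y=2)
  E (east): (x=2, y=2) -> (x=3, y=2)
  S (south): (x=3, y=2) -> (x=3, y=3)
Final: (x=3, y=3)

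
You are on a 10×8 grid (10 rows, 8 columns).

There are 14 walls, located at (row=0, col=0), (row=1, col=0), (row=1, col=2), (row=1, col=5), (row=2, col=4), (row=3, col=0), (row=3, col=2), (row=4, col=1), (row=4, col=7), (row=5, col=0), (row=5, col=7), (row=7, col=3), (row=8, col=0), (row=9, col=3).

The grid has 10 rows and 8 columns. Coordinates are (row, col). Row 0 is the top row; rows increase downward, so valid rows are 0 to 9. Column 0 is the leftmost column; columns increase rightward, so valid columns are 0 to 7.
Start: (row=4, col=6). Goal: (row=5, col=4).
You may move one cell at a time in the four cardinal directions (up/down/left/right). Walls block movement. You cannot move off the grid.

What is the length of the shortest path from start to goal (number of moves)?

BFS from (row=4, col=6) until reaching (row=5, col=4):
  Distance 0: (row=4, col=6)
  Distance 1: (row=3, col=6), (row=4, col=5), (row=5, col=6)
  Distance 2: (row=2, col=6), (row=3, col=5), (row=3, col=7), (row=4, col=4), (row=5, col=5), (row=6, col=6)
  Distance 3: (row=1, col=6), (row=2, col=5), (row=2, col=7), (row=3, col=4), (row=4, col=3), (row=5, col=4), (row=6, col=5), (row=6, col=7), (row=7, col=6)  <- goal reached here
One shortest path (3 moves): (row=4, col=6) -> (row=4, col=5) -> (row=4, col=4) -> (row=5, col=4)

Answer: Shortest path length: 3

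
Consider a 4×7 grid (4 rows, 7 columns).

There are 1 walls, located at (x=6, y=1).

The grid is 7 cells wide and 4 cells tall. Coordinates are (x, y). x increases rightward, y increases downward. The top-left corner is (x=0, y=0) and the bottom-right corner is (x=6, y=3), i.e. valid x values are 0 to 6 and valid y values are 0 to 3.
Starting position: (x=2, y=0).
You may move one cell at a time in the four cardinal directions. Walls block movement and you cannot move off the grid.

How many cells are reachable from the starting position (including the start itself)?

BFS flood-fill from (x=2, y=0):
  Distance 0: (x=2, y=0)
  Distance 1: (x=1, y=0), (x=3, y=0), (x=2, y=1)
  Distance 2: (x=0, y=0), (x=4, y=0), (x=1, y=1), (x=3, y=1), (x=2, y=2)
  Distance 3: (x=5, y=0), (x=0, y=1), (x=4, y=1), (x=1, y=2), (x=3, y=2), (x=2, y=3)
  Distance 4: (x=6, y=0), (x=5, y=1), (x=0, y=2), (x=4, y=2), (x=1, y=3), (x=3, y=3)
  Distance 5: (x=5, y=2), (x=0, y=3), (x=4, y=3)
  Distance 6: (x=6, y=2), (x=5, y=3)
  Distance 7: (x=6, y=3)
Total reachable: 27 (grid has 27 open cells total)

Answer: Reachable cells: 27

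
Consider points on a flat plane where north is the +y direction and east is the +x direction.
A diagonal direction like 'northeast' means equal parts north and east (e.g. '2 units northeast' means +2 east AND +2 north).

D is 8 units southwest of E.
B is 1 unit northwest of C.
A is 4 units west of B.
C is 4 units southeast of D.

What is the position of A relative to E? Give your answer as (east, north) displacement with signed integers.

Answer: A is at (east=-9, north=-11) relative to E.

Derivation:
Place E at the origin (east=0, north=0).
  D is 8 units southwest of E: delta (east=-8, north=-8); D at (east=-8, north=-8).
  C is 4 units southeast of D: delta (east=+4, north=-4); C at (east=-4, north=-12).
  B is 1 unit northwest of C: delta (east=-1, north=+1); B at (east=-5, north=-11).
  A is 4 units west of B: delta (east=-4, north=+0); A at (east=-9, north=-11).
Therefore A relative to E: (east=-9, north=-11).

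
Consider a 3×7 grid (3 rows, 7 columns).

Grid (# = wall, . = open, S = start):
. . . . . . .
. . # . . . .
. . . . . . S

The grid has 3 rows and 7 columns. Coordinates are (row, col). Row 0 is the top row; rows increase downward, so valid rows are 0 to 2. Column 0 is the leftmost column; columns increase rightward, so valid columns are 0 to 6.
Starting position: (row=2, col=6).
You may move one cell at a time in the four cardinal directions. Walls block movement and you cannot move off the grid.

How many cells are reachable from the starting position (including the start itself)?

Answer: Reachable cells: 20

Derivation:
BFS flood-fill from (row=2, col=6):
  Distance 0: (row=2, col=6)
  Distance 1: (row=1, col=6), (row=2, col=5)
  Distance 2: (row=0, col=6), (row=1, col=5), (row=2, col=4)
  Distance 3: (row=0, col=5), (row=1, col=4), (row=2, col=3)
  Distance 4: (row=0, col=4), (row=1, col=3), (row=2, col=2)
  Distance 5: (row=0, col=3), (row=2, col=1)
  Distance 6: (row=0, col=2), (row=1, col=1), (row=2, col=0)
  Distance 7: (row=0, col=1), (row=1, col=0)
  Distance 8: (row=0, col=0)
Total reachable: 20 (grid has 20 open cells total)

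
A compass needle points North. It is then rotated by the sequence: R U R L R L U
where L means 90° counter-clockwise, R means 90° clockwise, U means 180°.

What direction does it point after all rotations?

Answer: Final heading: East

Derivation:
Start: North
  R (right (90° clockwise)) -> East
  U (U-turn (180°)) -> West
  R (right (90° clockwise)) -> North
  L (left (90° counter-clockwise)) -> West
  R (right (90° clockwise)) -> North
  L (left (90° counter-clockwise)) -> West
  U (U-turn (180°)) -> East
Final: East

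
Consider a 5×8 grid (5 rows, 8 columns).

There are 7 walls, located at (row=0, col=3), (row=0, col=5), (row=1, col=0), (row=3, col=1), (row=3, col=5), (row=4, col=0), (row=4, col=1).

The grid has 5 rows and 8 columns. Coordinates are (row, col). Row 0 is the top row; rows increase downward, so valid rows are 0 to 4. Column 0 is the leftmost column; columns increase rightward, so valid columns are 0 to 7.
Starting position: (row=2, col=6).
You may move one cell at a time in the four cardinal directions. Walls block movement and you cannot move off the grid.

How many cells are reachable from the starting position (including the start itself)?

Answer: Reachable cells: 33

Derivation:
BFS flood-fill from (row=2, col=6):
  Distance 0: (row=2, col=6)
  Distance 1: (row=1, col=6), (row=2, col=5), (row=2, col=7), (row=3, col=6)
  Distance 2: (row=0, col=6), (row=1, col=5), (row=1, col=7), (row=2, col=4), (row=3, col=7), (row=4, col=6)
  Distance 3: (row=0, col=7), (row=1, col=4), (row=2, col=3), (row=3, col=4), (row=4, col=5), (row=4, col=7)
  Distance 4: (row=0, col=4), (row=1, col=3), (row=2, col=2), (row=3, col=3), (row=4, col=4)
  Distance 5: (row=1, col=2), (row=2, col=1), (row=3, col=2), (row=4, col=3)
  Distance 6: (row=0, col=2), (row=1, col=1), (row=2, col=0), (row=4, col=2)
  Distance 7: (row=0, col=1), (row=3, col=0)
  Distance 8: (row=0, col=0)
Total reachable: 33 (grid has 33 open cells total)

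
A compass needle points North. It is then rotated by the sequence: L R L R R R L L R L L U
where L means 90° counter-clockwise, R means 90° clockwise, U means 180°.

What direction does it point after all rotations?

Answer: Final heading: East

Derivation:
Start: North
  L (left (90° counter-clockwise)) -> West
  R (right (90° clockwise)) -> North
  L (left (90° counter-clockwise)) -> West
  R (right (90° clockwise)) -> North
  R (right (90° clockwise)) -> East
  R (right (90° clockwise)) -> South
  L (left (90° counter-clockwise)) -> East
  L (left (90° counter-clockwise)) -> North
  R (right (90° clockwise)) -> East
  L (left (90° counter-clockwise)) -> North
  L (left (90° counter-clockwise)) -> West
  U (U-turn (180°)) -> East
Final: East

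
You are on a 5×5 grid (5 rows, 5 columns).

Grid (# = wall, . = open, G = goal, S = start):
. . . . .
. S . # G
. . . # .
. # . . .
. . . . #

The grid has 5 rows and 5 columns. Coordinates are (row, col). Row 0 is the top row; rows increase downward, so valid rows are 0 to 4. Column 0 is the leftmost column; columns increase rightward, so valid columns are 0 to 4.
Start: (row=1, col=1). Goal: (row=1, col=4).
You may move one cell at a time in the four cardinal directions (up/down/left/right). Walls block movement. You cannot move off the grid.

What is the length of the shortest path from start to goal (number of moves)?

BFS from (row=1, col=1) until reaching (row=1, col=4):
  Distance 0: (row=1, col=1)
  Distance 1: (row=0, col=1), (row=1, col=0), (row=1, col=2), (row=2, col=1)
  Distance 2: (row=0, col=0), (row=0, col=2), (row=2, col=0), (row=2, col=2)
  Distance 3: (row=0, col=3), (row=3, col=0), (row=3, col=2)
  Distance 4: (row=0, col=4), (row=3, col=3), (row=4, col=0), (row=4, col=2)
  Distance 5: (row=1, col=4), (row=3, col=4), (row=4, col=1), (row=4, col=3)  <- goal reached here
One shortest path (5 moves): (row=1, col=1) -> (row=1, col=2) -> (row=0, col=2) -> (row=0, col=3) -> (row=0, col=4) -> (row=1, col=4)

Answer: Shortest path length: 5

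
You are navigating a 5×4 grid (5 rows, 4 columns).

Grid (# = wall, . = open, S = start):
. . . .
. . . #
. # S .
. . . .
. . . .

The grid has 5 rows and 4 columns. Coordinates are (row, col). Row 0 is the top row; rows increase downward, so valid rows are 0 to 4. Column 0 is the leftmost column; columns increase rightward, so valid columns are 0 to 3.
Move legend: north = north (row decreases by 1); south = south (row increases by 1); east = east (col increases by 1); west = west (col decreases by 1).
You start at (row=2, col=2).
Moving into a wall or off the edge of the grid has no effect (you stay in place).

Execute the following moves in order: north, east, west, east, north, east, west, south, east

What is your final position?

Answer: Final position: (row=1, col=2)

Derivation:
Start: (row=2, col=2)
  north (north): (row=2, col=2) -> (row=1, col=2)
  east (east): blocked, stay at (row=1, col=2)
  west (west): (row=1, col=2) -> (row=1, col=1)
  east (east): (row=1, col=1) -> (row=1, col=2)
  north (north): (row=1, col=2) -> (row=0, col=2)
  east (east): (row=0, col=2) -> (row=0, col=3)
  west (west): (row=0, col=3) -> (row=0, col=2)
  south (south): (row=0, col=2) -> (row=1, col=2)
  east (east): blocked, stay at (row=1, col=2)
Final: (row=1, col=2)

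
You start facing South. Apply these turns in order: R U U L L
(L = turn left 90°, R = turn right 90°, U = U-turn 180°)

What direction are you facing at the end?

Answer: Final heading: East

Derivation:
Start: South
  R (right (90° clockwise)) -> West
  U (U-turn (180°)) -> East
  U (U-turn (180°)) -> West
  L (left (90° counter-clockwise)) -> South
  L (left (90° counter-clockwise)) -> East
Final: East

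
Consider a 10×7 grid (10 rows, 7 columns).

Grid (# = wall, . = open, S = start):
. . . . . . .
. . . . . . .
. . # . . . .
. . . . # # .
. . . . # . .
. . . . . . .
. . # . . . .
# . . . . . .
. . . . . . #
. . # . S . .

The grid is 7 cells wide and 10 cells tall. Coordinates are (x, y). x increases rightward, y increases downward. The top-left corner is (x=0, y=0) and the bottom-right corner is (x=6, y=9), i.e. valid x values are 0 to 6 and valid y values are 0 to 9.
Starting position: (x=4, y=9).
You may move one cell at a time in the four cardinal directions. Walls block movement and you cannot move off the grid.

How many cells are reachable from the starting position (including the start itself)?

Answer: Reachable cells: 62

Derivation:
BFS flood-fill from (x=4, y=9):
  Distance 0: (x=4, y=9)
  Distance 1: (x=4, y=8), (x=3, y=9), (x=5, y=9)
  Distance 2: (x=4, y=7), (x=3, y=8), (x=5, y=8), (x=6, y=9)
  Distance 3: (x=4, y=6), (x=3, y=7), (x=5, y=7), (x=2, y=8)
  Distance 4: (x=4, y=5), (x=3, y=6), (x=5, y=6), (x=2, y=7), (x=6, y=7), (x=1, y=8)
  Distance 5: (x=3, y=5), (x=5, y=5), (x=6, y=6), (x=1, y=7), (x=0, y=8), (x=1, y=9)
  Distance 6: (x=3, y=4), (x=5, y=4), (x=2, y=5), (x=6, y=5), (x=1, y=6), (x=0, y=9)
  Distance 7: (x=3, y=3), (x=2, y=4), (x=6, y=4), (x=1, y=5), (x=0, y=6)
  Distance 8: (x=3, y=2), (x=2, y=3), (x=6, y=3), (x=1, y=4), (x=0, y=5)
  Distance 9: (x=3, y=1), (x=4, y=2), (x=6, y=2), (x=1, y=3), (x=0, y=4)
  Distance 10: (x=3, y=0), (x=2, y=1), (x=4, y=1), (x=6, y=1), (x=1, y=2), (x=5, y=2), (x=0, y=3)
  Distance 11: (x=2, y=0), (x=4, y=0), (x=6, y=0), (x=1, y=1), (x=5, y=1), (x=0, y=2)
  Distance 12: (x=1, y=0), (x=5, y=0), (x=0, y=1)
  Distance 13: (x=0, y=0)
Total reachable: 62 (grid has 62 open cells total)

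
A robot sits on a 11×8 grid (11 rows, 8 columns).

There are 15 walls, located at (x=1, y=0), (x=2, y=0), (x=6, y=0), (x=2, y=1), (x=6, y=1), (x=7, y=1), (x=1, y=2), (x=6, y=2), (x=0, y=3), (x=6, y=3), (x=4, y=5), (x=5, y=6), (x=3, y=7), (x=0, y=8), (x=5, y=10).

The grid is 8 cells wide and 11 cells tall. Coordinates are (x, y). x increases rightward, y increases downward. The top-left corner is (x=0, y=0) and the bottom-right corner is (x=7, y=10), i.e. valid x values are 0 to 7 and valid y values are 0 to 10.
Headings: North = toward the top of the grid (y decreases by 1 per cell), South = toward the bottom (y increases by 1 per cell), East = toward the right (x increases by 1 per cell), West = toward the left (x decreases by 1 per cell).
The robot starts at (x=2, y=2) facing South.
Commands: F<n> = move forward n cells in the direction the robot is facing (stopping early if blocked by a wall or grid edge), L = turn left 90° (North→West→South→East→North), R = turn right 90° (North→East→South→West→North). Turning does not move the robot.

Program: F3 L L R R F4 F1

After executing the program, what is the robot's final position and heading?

Start: (x=2, y=2), facing South
  F3: move forward 3, now at (x=2, y=5)
  L: turn left, now facing East
  L: turn left, now facing North
  R: turn right, now facing East
  R: turn right, now facing South
  F4: move forward 4, now at (x=2, y=9)
  F1: move forward 1, now at (x=2, y=10)
Final: (x=2, y=10), facing South

Answer: Final position: (x=2, y=10), facing South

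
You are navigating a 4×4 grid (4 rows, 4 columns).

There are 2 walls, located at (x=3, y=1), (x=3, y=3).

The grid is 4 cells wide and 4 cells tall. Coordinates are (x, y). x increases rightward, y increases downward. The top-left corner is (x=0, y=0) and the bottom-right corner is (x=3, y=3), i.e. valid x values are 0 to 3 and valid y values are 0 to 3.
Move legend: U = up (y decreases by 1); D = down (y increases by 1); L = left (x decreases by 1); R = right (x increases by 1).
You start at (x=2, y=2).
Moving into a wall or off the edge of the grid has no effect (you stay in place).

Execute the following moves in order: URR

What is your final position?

Start: (x=2, y=2)
  U (up): (x=2, y=2) -> (x=2, y=1)
  R (right): blocked, stay at (x=2, y=1)
  R (right): blocked, stay at (x=2, y=1)
Final: (x=2, y=1)

Answer: Final position: (x=2, y=1)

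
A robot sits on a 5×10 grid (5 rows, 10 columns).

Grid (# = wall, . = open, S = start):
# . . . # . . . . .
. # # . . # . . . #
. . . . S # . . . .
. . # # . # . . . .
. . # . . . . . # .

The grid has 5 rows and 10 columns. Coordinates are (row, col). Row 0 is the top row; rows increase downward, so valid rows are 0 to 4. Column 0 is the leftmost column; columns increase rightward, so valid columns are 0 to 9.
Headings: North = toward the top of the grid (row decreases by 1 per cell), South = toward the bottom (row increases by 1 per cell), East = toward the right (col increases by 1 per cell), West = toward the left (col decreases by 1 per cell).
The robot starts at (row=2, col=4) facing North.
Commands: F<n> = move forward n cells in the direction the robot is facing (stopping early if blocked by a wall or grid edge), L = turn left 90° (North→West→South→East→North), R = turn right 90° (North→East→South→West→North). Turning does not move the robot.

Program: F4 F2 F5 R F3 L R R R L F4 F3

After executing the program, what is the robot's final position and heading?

Answer: Final position: (row=4, col=4), facing South

Derivation:
Start: (row=2, col=4), facing North
  F4: move forward 1/4 (blocked), now at (row=1, col=4)
  F2: move forward 0/2 (blocked), now at (row=1, col=4)
  F5: move forward 0/5 (blocked), now at (row=1, col=4)
  R: turn right, now facing East
  F3: move forward 0/3 (blocked), now at (row=1, col=4)
  L: turn left, now facing North
  R: turn right, now facing East
  R: turn right, now facing South
  R: turn right, now facing West
  L: turn left, now facing South
  F4: move forward 3/4 (blocked), now at (row=4, col=4)
  F3: move forward 0/3 (blocked), now at (row=4, col=4)
Final: (row=4, col=4), facing South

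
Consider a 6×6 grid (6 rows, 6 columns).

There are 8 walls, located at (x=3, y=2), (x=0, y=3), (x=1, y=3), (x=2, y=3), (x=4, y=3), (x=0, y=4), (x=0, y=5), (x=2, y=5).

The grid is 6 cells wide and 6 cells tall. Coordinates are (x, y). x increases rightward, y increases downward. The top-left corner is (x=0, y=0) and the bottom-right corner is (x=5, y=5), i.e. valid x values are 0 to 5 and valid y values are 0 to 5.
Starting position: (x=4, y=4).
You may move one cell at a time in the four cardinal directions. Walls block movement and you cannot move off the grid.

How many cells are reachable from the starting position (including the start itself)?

BFS flood-fill from (x=4, y=4):
  Distance 0: (x=4, y=4)
  Distance 1: (x=3, y=4), (x=5, y=4), (x=4, y=5)
  Distance 2: (x=3, y=3), (x=5, y=3), (x=2, y=4), (x=3, y=5), (x=5, y=5)
  Distance 3: (x=5, y=2), (x=1, y=4)
  Distance 4: (x=5, y=1), (x=4, y=2), (x=1, y=5)
  Distance 5: (x=5, y=0), (x=4, y=1)
  Distance 6: (x=4, y=0), (x=3, y=1)
  Distance 7: (x=3, y=0), (x=2, y=1)
  Distance 8: (x=2, y=0), (x=1, y=1), (x=2, y=2)
  Distance 9: (x=1, y=0), (x=0, y=1), (x=1, y=2)
  Distance 10: (x=0, y=0), (x=0, y=2)
Total reachable: 28 (grid has 28 open cells total)

Answer: Reachable cells: 28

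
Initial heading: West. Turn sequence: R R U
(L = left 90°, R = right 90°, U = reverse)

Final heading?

Answer: Final heading: West

Derivation:
Start: West
  R (right (90° clockwise)) -> North
  R (right (90° clockwise)) -> East
  U (U-turn (180°)) -> West
Final: West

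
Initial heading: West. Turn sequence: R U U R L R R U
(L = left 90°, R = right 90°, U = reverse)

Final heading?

Start: West
  R (right (90° clockwise)) -> North
  U (U-turn (180°)) -> South
  U (U-turn (180°)) -> North
  R (right (90° clockwise)) -> East
  L (left (90° counter-clockwise)) -> North
  R (right (90° clockwise)) -> East
  R (right (90° clockwise)) -> South
  U (U-turn (180°)) -> North
Final: North

Answer: Final heading: North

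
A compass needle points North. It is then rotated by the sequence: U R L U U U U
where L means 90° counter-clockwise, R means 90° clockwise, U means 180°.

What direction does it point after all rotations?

Answer: Final heading: South

Derivation:
Start: North
  U (U-turn (180°)) -> South
  R (right (90° clockwise)) -> West
  L (left (90° counter-clockwise)) -> South
  U (U-turn (180°)) -> North
  U (U-turn (180°)) -> South
  U (U-turn (180°)) -> North
  U (U-turn (180°)) -> South
Final: South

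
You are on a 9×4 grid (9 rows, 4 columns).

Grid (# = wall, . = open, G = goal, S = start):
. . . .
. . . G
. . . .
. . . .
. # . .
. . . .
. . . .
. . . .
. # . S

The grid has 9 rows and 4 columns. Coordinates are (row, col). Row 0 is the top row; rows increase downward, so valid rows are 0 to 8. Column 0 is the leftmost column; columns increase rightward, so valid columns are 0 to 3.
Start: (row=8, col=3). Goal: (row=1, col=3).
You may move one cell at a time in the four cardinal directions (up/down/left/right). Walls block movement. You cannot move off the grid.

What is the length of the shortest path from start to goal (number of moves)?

Answer: Shortest path length: 7

Derivation:
BFS from (row=8, col=3) until reaching (row=1, col=3):
  Distance 0: (row=8, col=3)
  Distance 1: (row=7, col=3), (row=8, col=2)
  Distance 2: (row=6, col=3), (row=7, col=2)
  Distance 3: (row=5, col=3), (row=6, col=2), (row=7, col=1)
  Distance 4: (row=4, col=3), (row=5, col=2), (row=6, col=1), (row=7, col=0)
  Distance 5: (row=3, col=3), (row=4, col=2), (row=5, col=1), (row=6, col=0), (row=8, col=0)
  Distance 6: (row=2, col=3), (row=3, col=2), (row=5, col=0)
  Distance 7: (row=1, col=3), (row=2, col=2), (row=3, col=1), (row=4, col=0)  <- goal reached here
One shortest path (7 moves): (row=8, col=3) -> (row=7, col=3) -> (row=6, col=3) -> (row=5, col=3) -> (row=4, col=3) -> (row=3, col=3) -> (row=2, col=3) -> (row=1, col=3)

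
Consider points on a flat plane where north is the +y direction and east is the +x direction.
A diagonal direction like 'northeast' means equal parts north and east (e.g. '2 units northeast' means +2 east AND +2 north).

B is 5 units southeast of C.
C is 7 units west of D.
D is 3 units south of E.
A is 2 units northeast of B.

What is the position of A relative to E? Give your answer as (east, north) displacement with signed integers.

Answer: A is at (east=0, north=-6) relative to E.

Derivation:
Place E at the origin (east=0, north=0).
  D is 3 units south of E: delta (east=+0, north=-3); D at (east=0, north=-3).
  C is 7 units west of D: delta (east=-7, north=+0); C at (east=-7, north=-3).
  B is 5 units southeast of C: delta (east=+5, north=-5); B at (east=-2, north=-8).
  A is 2 units northeast of B: delta (east=+2, north=+2); A at (east=0, north=-6).
Therefore A relative to E: (east=0, north=-6).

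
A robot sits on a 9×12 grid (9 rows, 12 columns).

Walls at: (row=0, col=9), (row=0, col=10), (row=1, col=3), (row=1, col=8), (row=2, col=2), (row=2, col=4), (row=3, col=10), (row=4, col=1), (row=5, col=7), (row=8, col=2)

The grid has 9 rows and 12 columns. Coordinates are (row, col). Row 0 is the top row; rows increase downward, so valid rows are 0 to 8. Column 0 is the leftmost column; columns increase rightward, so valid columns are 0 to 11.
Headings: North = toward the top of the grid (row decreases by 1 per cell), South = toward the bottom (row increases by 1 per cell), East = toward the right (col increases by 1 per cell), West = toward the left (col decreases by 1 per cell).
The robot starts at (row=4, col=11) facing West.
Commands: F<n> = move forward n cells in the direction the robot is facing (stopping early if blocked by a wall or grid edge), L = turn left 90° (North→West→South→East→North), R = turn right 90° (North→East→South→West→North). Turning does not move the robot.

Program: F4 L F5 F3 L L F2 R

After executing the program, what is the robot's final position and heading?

Start: (row=4, col=11), facing West
  F4: move forward 4, now at (row=4, col=7)
  L: turn left, now facing South
  F5: move forward 0/5 (blocked), now at (row=4, col=7)
  F3: move forward 0/3 (blocked), now at (row=4, col=7)
  L: turn left, now facing East
  L: turn left, now facing North
  F2: move forward 2, now at (row=2, col=7)
  R: turn right, now facing East
Final: (row=2, col=7), facing East

Answer: Final position: (row=2, col=7), facing East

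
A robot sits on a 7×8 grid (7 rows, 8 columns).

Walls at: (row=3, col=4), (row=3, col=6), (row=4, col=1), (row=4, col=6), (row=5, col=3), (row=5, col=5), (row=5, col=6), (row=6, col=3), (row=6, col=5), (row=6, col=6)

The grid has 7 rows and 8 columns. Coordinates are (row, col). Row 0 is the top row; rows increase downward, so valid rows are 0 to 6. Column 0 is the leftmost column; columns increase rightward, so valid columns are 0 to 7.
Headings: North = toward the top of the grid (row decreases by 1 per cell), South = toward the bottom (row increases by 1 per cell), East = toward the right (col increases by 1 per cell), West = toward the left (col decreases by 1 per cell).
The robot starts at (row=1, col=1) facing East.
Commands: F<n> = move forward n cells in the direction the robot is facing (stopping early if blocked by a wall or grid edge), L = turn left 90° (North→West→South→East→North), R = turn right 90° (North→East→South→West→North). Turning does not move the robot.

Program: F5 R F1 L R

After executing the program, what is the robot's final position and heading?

Answer: Final position: (row=2, col=6), facing South

Derivation:
Start: (row=1, col=1), facing East
  F5: move forward 5, now at (row=1, col=6)
  R: turn right, now facing South
  F1: move forward 1, now at (row=2, col=6)
  L: turn left, now facing East
  R: turn right, now facing South
Final: (row=2, col=6), facing South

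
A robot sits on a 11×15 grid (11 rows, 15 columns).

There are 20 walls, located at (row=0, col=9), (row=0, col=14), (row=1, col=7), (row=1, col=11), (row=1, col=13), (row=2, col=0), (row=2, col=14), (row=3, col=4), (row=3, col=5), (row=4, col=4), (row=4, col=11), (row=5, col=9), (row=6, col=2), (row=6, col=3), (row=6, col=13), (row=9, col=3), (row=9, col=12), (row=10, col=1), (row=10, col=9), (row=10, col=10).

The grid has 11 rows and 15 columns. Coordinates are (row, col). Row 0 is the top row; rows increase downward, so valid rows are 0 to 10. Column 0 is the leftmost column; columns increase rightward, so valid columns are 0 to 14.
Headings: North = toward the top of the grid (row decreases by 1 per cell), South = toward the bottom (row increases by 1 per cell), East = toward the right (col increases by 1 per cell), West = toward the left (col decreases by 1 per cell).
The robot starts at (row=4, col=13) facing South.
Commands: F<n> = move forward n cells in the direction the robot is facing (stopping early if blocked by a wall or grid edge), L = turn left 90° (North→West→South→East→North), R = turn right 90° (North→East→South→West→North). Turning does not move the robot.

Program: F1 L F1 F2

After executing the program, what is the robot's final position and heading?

Start: (row=4, col=13), facing South
  F1: move forward 1, now at (row=5, col=13)
  L: turn left, now facing East
  F1: move forward 1, now at (row=5, col=14)
  F2: move forward 0/2 (blocked), now at (row=5, col=14)
Final: (row=5, col=14), facing East

Answer: Final position: (row=5, col=14), facing East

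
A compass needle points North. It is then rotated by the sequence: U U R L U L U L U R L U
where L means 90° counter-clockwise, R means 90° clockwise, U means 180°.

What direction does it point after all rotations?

Start: North
  U (U-turn (180°)) -> South
  U (U-turn (180°)) -> North
  R (right (90° clockwise)) -> East
  L (left (90° counter-clockwise)) -> North
  U (U-turn (180°)) -> South
  L (left (90° counter-clockwise)) -> East
  U (U-turn (180°)) -> West
  L (left (90° counter-clockwise)) -> South
  U (U-turn (180°)) -> North
  R (right (90° clockwise)) -> East
  L (left (90° counter-clockwise)) -> North
  U (U-turn (180°)) -> South
Final: South

Answer: Final heading: South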